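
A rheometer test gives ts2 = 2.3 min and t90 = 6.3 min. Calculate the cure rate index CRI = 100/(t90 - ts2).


CRI = 100 / (t90 - ts2)
= 100 / (6.3 - 2.3)
= 100 / 4.0
= 25.0 min^-1

25.0 min^-1


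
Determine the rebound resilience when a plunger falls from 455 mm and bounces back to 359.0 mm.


Resilience = h_rebound / h_drop * 100
= 359.0 / 455 * 100
= 78.9%

78.9%


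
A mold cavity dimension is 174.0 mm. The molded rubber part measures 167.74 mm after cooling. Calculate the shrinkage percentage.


Shrinkage = (mold - part) / mold * 100
= (174.0 - 167.74) / 174.0 * 100
= 6.26 / 174.0 * 100
= 3.6%

3.6%


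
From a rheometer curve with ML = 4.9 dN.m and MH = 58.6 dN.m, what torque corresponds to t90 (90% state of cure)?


M90 = ML + 0.9 * (MH - ML)
M90 = 4.9 + 0.9 * (58.6 - 4.9)
M90 = 4.9 + 0.9 * 53.7
M90 = 53.23 dN.m

53.23 dN.m


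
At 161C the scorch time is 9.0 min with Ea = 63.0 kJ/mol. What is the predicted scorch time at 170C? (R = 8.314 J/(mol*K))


Convert temperatures: T1 = 161 + 273.15 = 434.15 K, T2 = 170 + 273.15 = 443.15 K
ts2_new = 9.0 * exp(63000 / 8.314 * (1/443.15 - 1/434.15))
1/T2 - 1/T1 = -4.6779e-05
ts2_new = 6.31 min

6.31 min


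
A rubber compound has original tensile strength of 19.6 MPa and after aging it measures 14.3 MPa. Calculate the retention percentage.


Retention = aged / original * 100
= 14.3 / 19.6 * 100
= 73.0%

73.0%


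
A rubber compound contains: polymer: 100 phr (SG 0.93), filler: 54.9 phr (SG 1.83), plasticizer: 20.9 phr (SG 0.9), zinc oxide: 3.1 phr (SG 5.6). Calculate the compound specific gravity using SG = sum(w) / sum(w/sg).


Sum of weights = 178.9
Volume contributions:
  polymer: 100/0.93 = 107.5269
  filler: 54.9/1.83 = 30.0000
  plasticizer: 20.9/0.9 = 23.2222
  zinc oxide: 3.1/5.6 = 0.5536
Sum of volumes = 161.3027
SG = 178.9 / 161.3027 = 1.109

SG = 1.109


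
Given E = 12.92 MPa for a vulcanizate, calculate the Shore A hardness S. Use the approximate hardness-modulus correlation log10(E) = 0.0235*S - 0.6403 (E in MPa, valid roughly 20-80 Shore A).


log10(E) = 0.0235*S - 0.6403  =>  S = (log10(E) + 0.6403) / 0.0235
log10(12.92) = 1.111263
S = (1.111263 + 0.6403) / 0.0235 = 1.751563 / 0.0235
S = 74.5

Shore A = 74.5


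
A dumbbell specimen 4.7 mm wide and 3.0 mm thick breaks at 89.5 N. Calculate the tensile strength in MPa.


Area = width * thickness = 4.7 * 3.0 = 14.1 mm^2
TS = force / area = 89.5 / 14.1 = 6.35 MPa

6.35 MPa


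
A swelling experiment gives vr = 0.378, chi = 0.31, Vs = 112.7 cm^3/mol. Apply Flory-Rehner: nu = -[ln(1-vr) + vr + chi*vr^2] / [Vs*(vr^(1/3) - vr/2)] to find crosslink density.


ln(1 - vr) = ln(1 - 0.378) = -0.4748
Numerator = -((-0.4748) + 0.378 + 0.31 * 0.378^2) = 0.0525
Denominator = 112.7 * (0.378^(1/3) - 0.378/2) = 60.1866
nu = 0.0525 / 60.1866 = 8.7264e-04 mol/cm^3

8.7264e-04 mol/cm^3


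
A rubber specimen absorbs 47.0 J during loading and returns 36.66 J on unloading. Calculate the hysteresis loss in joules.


Hysteresis loss = loading - unloading
= 47.0 - 36.66
= 10.34 J

10.34 J


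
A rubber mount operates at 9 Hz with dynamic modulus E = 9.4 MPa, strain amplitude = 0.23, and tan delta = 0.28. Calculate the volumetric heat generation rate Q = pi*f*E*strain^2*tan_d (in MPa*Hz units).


Q = pi * f * E * strain^2 * tan_d
= pi * 9 * 9.4 * 0.23^2 * 0.28
= pi * 9 * 9.4 * 0.0529 * 0.28
= 3.9367

Q = 3.9367


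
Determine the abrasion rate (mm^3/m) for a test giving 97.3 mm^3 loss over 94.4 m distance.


Rate = volume_loss / distance
= 97.3 / 94.4
= 1.031 mm^3/m

1.031 mm^3/m


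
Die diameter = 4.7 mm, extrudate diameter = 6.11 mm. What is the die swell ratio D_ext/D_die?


Die swell ratio = D_extrudate / D_die
= 6.11 / 4.7
= 1.3

Die swell = 1.3


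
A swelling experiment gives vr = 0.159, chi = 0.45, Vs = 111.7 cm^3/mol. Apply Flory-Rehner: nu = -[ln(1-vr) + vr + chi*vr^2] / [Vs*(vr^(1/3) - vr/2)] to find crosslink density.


ln(1 - vr) = ln(1 - 0.159) = -0.1732
Numerator = -((-0.1732) + 0.159 + 0.45 * 0.159^2) = 0.0028
Denominator = 111.7 * (0.159^(1/3) - 0.159/2) = 51.6333
nu = 0.0028 / 51.6333 = 5.3980e-05 mol/cm^3

5.3980e-05 mol/cm^3


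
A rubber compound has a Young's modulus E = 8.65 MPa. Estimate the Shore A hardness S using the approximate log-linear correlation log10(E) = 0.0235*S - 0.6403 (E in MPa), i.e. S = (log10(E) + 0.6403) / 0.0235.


log10(E) = 0.0235*S - 0.6403  =>  S = (log10(E) + 0.6403) / 0.0235
log10(8.65) = 0.937016
S = (0.937016 + 0.6403) / 0.0235 = 1.577316 / 0.0235
S = 67.1

Shore A = 67.1


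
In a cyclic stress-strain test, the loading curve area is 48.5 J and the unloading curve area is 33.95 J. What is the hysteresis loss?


Hysteresis loss = loading - unloading
= 48.5 - 33.95
= 14.55 J

14.55 J


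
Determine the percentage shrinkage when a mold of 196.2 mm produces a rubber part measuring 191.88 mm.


Shrinkage = (mold - part) / mold * 100
= (196.2 - 191.88) / 196.2 * 100
= 4.32 / 196.2 * 100
= 2.2%

2.2%


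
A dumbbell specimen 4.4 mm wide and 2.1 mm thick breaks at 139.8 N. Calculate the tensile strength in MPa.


Area = width * thickness = 4.4 * 2.1 = 9.24 mm^2
TS = force / area = 139.8 / 9.24 = 15.13 MPa

15.13 MPa


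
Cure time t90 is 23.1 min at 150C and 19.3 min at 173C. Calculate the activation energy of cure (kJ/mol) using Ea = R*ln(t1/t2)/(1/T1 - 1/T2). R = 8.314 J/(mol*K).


T1 = 423.15 K, T2 = 446.15 K
1/T1 - 1/T2 = 1.2183e-04
ln(t1/t2) = ln(23.1/19.3) = 0.1797
Ea = 8.314 * 0.1797 / 1.2183e-04 = 12265.1259 J/mol
Ea = 12.27 kJ/mol

12.27 kJ/mol


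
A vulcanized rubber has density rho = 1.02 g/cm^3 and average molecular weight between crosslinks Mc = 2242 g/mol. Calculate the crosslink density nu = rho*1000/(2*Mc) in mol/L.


nu = rho * 1000 / (2 * Mc)
nu = 1.02 * 1000 / (2 * 2242)
nu = 1020.0 / 4484
nu = 0.2275 mol/L

0.2275 mol/L


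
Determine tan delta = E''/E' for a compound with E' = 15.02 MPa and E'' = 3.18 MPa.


tan delta = E'' / E'
= 3.18 / 15.02
= 0.2117

tan delta = 0.2117


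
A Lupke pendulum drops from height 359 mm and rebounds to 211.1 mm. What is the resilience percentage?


Resilience = h_rebound / h_drop * 100
= 211.1 / 359 * 100
= 58.8%

58.8%


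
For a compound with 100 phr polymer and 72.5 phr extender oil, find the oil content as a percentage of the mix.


Oil % = oil / (100 + oil) * 100
= 72.5 / (100 + 72.5) * 100
= 72.5 / 172.5 * 100
= 42.03%

42.03%


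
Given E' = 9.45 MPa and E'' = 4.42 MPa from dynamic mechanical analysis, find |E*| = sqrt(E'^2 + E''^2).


|E*| = sqrt(E'^2 + E''^2)
= sqrt(9.45^2 + 4.42^2)
= sqrt(89.3025 + 19.5364)
= 10.433 MPa

10.433 MPa


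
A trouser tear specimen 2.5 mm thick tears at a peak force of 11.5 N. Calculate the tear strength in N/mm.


Tear strength = force / thickness
= 11.5 / 2.5
= 4.6 N/mm

4.6 N/mm


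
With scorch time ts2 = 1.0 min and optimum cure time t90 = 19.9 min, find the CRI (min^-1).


CRI = 100 / (t90 - ts2)
= 100 / (19.9 - 1.0)
= 100 / 18.9
= 5.29 min^-1

5.29 min^-1


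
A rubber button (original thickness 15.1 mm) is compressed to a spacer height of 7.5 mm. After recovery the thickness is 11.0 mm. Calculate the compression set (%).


CS = (t0 - recovered) / (t0 - ts) * 100
= (15.1 - 11.0) / (15.1 - 7.5) * 100
= 4.1 / 7.6 * 100
= 53.9%

53.9%


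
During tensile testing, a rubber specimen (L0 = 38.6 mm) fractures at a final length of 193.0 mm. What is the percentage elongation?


Elongation = (Lf - L0) / L0 * 100
= (193.0 - 38.6) / 38.6 * 100
= 154.4 / 38.6 * 100
= 400.0%

400.0%


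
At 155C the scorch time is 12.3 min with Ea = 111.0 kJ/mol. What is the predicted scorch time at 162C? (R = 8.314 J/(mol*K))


Convert temperatures: T1 = 155 + 273.15 = 428.15 K, T2 = 162 + 273.15 = 435.15 K
ts2_new = 12.3 * exp(111000 / 8.314 * (1/435.15 - 1/428.15))
1/T2 - 1/T1 = -3.7572e-05
ts2_new = 7.45 min

7.45 min


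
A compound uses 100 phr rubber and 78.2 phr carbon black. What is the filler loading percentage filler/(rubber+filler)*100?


Filler % = filler / (rubber + filler) * 100
= 78.2 / (100 + 78.2) * 100
= 78.2 / 178.2 * 100
= 43.88%

43.88%


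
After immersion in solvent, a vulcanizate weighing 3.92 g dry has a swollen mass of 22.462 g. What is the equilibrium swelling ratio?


Q = W_swollen / W_dry
Q = 22.462 / 3.92
Q = 5.73

Q = 5.73


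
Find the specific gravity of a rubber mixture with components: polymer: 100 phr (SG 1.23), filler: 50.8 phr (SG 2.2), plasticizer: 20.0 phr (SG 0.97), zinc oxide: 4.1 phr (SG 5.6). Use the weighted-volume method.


Sum of weights = 174.9
Volume contributions:
  polymer: 100/1.23 = 81.3008
  filler: 50.8/2.2 = 23.0909
  plasticizer: 20.0/0.97 = 20.6186
  zinc oxide: 4.1/5.6 = 0.7321
Sum of volumes = 125.7424
SG = 174.9 / 125.7424 = 1.391

SG = 1.391


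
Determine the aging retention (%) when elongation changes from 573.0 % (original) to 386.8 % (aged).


Retention = aged / original * 100
= 386.8 / 573.0 * 100
= 67.5%

67.5%


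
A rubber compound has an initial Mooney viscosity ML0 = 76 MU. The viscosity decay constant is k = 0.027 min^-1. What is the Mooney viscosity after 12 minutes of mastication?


ML = ML0 * exp(-k * t)
ML = 76 * exp(-0.027 * 12)
ML = 76 * 0.7233
ML = 54.97 MU

54.97 MU


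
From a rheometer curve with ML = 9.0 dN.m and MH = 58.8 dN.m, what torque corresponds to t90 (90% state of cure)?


M90 = ML + 0.9 * (MH - ML)
M90 = 9.0 + 0.9 * (58.8 - 9.0)
M90 = 9.0 + 0.9 * 49.8
M90 = 53.82 dN.m

53.82 dN.m


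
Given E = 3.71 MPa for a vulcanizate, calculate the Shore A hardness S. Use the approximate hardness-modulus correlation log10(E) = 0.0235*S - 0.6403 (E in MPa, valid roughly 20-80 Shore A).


log10(E) = 0.0235*S - 0.6403  =>  S = (log10(E) + 0.6403) / 0.0235
log10(3.71) = 0.569374
S = (0.569374 + 0.6403) / 0.0235 = 1.209674 / 0.0235
S = 51.5

Shore A = 51.5


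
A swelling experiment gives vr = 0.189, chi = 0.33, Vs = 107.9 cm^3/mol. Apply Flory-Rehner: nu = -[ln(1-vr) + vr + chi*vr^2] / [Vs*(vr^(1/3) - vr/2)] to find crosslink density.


ln(1 - vr) = ln(1 - 0.189) = -0.2095
Numerator = -((-0.2095) + 0.189 + 0.33 * 0.189^2) = 0.0087
Denominator = 107.9 * (0.189^(1/3) - 0.189/2) = 51.7250
nu = 0.0087 / 51.7250 = 1.6818e-04 mol/cm^3

1.6818e-04 mol/cm^3


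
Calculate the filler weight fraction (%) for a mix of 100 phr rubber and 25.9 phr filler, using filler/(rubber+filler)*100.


Filler % = filler / (rubber + filler) * 100
= 25.9 / (100 + 25.9) * 100
= 25.9 / 125.9 * 100
= 20.57%

20.57%


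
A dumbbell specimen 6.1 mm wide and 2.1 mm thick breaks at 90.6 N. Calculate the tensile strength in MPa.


Area = width * thickness = 6.1 * 2.1 = 12.81 mm^2
TS = force / area = 90.6 / 12.81 = 7.07 MPa

7.07 MPa


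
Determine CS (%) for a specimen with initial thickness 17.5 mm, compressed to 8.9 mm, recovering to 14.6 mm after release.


CS = (t0 - recovered) / (t0 - ts) * 100
= (17.5 - 14.6) / (17.5 - 8.9) * 100
= 2.9 / 8.6 * 100
= 33.7%

33.7%


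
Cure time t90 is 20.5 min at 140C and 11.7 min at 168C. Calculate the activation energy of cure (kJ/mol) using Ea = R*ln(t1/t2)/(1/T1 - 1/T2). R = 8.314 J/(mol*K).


T1 = 413.15 K, T2 = 441.15 K
1/T1 - 1/T2 = 1.5363e-04
ln(t1/t2) = ln(20.5/11.7) = 0.5608
Ea = 8.314 * 0.5608 / 1.5363e-04 = 30351.6249 J/mol
Ea = 30.35 kJ/mol

30.35 kJ/mol


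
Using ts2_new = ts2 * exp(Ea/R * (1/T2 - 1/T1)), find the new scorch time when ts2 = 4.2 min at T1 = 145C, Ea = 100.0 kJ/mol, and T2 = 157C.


Convert temperatures: T1 = 145 + 273.15 = 418.15 K, T2 = 157 + 273.15 = 430.15 K
ts2_new = 4.2 * exp(100000 / 8.314 * (1/430.15 - 1/418.15))
1/T2 - 1/T1 = -6.6716e-05
ts2_new = 1.88 min

1.88 min


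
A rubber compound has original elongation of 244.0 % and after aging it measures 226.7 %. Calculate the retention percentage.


Retention = aged / original * 100
= 226.7 / 244.0 * 100
= 92.9%

92.9%


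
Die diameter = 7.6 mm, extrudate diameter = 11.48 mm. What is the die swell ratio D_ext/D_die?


Die swell ratio = D_extrudate / D_die
= 11.48 / 7.6
= 1.511

Die swell = 1.511


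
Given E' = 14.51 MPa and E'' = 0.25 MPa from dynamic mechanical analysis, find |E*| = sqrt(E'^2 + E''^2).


|E*| = sqrt(E'^2 + E''^2)
= sqrt(14.51^2 + 0.25^2)
= sqrt(210.5401 + 0.0625)
= 14.512 MPa

14.512 MPa


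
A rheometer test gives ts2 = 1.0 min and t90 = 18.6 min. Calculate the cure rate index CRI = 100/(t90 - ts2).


CRI = 100 / (t90 - ts2)
= 100 / (18.6 - 1.0)
= 100 / 17.6
= 5.68 min^-1

5.68 min^-1


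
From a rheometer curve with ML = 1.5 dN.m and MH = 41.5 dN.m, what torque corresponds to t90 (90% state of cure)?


M90 = ML + 0.9 * (MH - ML)
M90 = 1.5 + 0.9 * (41.5 - 1.5)
M90 = 1.5 + 0.9 * 40.0
M90 = 37.5 dN.m

37.5 dN.m


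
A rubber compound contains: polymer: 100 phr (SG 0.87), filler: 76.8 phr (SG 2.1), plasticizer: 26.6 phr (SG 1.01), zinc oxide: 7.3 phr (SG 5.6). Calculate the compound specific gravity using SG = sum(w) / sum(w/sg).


Sum of weights = 210.7
Volume contributions:
  polymer: 100/0.87 = 114.9425
  filler: 76.8/2.1 = 36.5714
  plasticizer: 26.6/1.01 = 26.3366
  zinc oxide: 7.3/5.6 = 1.3036
Sum of volumes = 179.1542
SG = 210.7 / 179.1542 = 1.176

SG = 1.176


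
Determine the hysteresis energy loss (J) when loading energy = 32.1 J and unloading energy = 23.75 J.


Hysteresis loss = loading - unloading
= 32.1 - 23.75
= 8.35 J

8.35 J


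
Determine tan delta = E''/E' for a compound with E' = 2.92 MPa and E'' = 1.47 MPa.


tan delta = E'' / E'
= 1.47 / 2.92
= 0.5034

tan delta = 0.5034


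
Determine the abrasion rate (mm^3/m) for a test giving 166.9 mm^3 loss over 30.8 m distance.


Rate = volume_loss / distance
= 166.9 / 30.8
= 5.419 mm^3/m

5.419 mm^3/m


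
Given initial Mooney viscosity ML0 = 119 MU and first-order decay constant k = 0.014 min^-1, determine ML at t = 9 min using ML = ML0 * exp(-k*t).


ML = ML0 * exp(-k * t)
ML = 119 * exp(-0.014 * 9)
ML = 119 * 0.8816
ML = 104.91 MU

104.91 MU


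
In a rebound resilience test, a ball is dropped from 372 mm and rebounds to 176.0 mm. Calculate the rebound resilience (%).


Resilience = h_rebound / h_drop * 100
= 176.0 / 372 * 100
= 47.3%

47.3%


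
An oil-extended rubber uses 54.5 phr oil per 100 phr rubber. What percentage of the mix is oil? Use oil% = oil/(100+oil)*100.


Oil % = oil / (100 + oil) * 100
= 54.5 / (100 + 54.5) * 100
= 54.5 / 154.5 * 100
= 35.28%

35.28%


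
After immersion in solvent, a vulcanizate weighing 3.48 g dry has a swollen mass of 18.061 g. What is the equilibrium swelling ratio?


Q = W_swollen / W_dry
Q = 18.061 / 3.48
Q = 5.19

Q = 5.19


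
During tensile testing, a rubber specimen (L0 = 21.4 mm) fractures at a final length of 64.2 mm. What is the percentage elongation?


Elongation = (Lf - L0) / L0 * 100
= (64.2 - 21.4) / 21.4 * 100
= 42.8 / 21.4 * 100
= 200.0%

200.0%


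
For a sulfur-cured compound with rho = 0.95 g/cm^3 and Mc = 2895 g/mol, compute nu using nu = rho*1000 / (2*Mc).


nu = rho * 1000 / (2 * Mc)
nu = 0.95 * 1000 / (2 * 2895)
nu = 950.0 / 5790
nu = 0.1641 mol/L

0.1641 mol/L


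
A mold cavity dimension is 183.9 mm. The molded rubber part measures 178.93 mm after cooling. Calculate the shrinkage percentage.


Shrinkage = (mold - part) / mold * 100
= (183.9 - 178.93) / 183.9 * 100
= 4.97 / 183.9 * 100
= 2.7%

2.7%


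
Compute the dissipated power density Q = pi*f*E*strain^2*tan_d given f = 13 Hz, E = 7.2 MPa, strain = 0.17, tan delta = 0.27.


Q = pi * f * E * strain^2 * tan_d
= pi * 13 * 7.2 * 0.17^2 * 0.27
= pi * 13 * 7.2 * 0.0289 * 0.27
= 2.2945

Q = 2.2945


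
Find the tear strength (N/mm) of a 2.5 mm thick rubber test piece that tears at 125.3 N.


Tear strength = force / thickness
= 125.3 / 2.5
= 50.12 N/mm

50.12 N/mm


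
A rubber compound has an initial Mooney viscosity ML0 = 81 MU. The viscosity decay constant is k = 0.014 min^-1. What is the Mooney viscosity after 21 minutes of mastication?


ML = ML0 * exp(-k * t)
ML = 81 * exp(-0.014 * 21)
ML = 81 * 0.7453
ML = 60.37 MU

60.37 MU


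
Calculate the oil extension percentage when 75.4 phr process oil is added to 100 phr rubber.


Oil % = oil / (100 + oil) * 100
= 75.4 / (100 + 75.4) * 100
= 75.4 / 175.4 * 100
= 42.99%

42.99%


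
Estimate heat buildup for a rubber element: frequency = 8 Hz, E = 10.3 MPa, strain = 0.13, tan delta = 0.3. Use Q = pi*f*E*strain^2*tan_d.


Q = pi * f * E * strain^2 * tan_d
= pi * 8 * 10.3 * 0.13^2 * 0.3
= pi * 8 * 10.3 * 0.0169 * 0.3
= 1.3125

Q = 1.3125


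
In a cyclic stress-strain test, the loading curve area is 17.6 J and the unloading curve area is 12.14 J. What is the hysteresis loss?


Hysteresis loss = loading - unloading
= 17.6 - 12.14
= 5.46 J

5.46 J


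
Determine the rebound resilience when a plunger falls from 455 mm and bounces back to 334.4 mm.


Resilience = h_rebound / h_drop * 100
= 334.4 / 455 * 100
= 73.5%

73.5%


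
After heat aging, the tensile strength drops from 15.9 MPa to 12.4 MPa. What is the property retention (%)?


Retention = aged / original * 100
= 12.4 / 15.9 * 100
= 78.0%

78.0%


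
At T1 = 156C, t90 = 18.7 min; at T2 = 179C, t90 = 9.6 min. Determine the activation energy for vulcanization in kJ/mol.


T1 = 429.15 K, T2 = 452.15 K
1/T1 - 1/T2 = 1.1853e-04
ln(t1/t2) = ln(18.7/9.6) = 0.6668
Ea = 8.314 * 0.6668 / 1.1853e-04 = 46767.4458 J/mol
Ea = 46.77 kJ/mol

46.77 kJ/mol


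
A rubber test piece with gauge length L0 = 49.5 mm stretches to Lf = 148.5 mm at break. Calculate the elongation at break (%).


Elongation = (Lf - L0) / L0 * 100
= (148.5 - 49.5) / 49.5 * 100
= 99.0 / 49.5 * 100
= 200.0%

200.0%


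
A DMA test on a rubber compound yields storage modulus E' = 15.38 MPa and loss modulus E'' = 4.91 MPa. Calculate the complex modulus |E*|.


|E*| = sqrt(E'^2 + E''^2)
= sqrt(15.38^2 + 4.91^2)
= sqrt(236.5444 + 24.1081)
= 16.145 MPa

16.145 MPa


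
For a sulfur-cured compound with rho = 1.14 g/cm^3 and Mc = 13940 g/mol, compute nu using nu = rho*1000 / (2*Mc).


nu = rho * 1000 / (2 * Mc)
nu = 1.14 * 1000 / (2 * 13940)
nu = 1140.0 / 27880
nu = 0.0409 mol/L

0.0409 mol/L


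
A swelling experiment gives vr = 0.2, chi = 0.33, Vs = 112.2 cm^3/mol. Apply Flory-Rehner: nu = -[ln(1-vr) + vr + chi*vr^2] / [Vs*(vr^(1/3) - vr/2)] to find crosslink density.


ln(1 - vr) = ln(1 - 0.2) = -0.2231
Numerator = -((-0.2231) + 0.2 + 0.33 * 0.2^2) = 0.0099
Denominator = 112.2 * (0.2^(1/3) - 0.2/2) = 54.3950
nu = 0.0099 / 54.3950 = 1.8280e-04 mol/cm^3

1.8280e-04 mol/cm^3


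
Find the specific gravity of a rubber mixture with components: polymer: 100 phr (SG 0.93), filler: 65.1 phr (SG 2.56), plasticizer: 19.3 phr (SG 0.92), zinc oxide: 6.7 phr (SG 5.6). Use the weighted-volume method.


Sum of weights = 191.1
Volume contributions:
  polymer: 100/0.93 = 107.5269
  filler: 65.1/2.56 = 25.4297
  plasticizer: 19.3/0.92 = 20.9783
  zinc oxide: 6.7/5.6 = 1.1964
Sum of volumes = 155.1313
SG = 191.1 / 155.1313 = 1.232

SG = 1.232


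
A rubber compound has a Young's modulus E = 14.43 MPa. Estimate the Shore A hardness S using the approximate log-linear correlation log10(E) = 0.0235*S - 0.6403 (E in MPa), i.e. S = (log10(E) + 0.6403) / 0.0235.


log10(E) = 0.0235*S - 0.6403  =>  S = (log10(E) + 0.6403) / 0.0235
log10(14.43) = 1.159266
S = (1.159266 + 0.6403) / 0.0235 = 1.799566 / 0.0235
S = 76.6

Shore A = 76.6


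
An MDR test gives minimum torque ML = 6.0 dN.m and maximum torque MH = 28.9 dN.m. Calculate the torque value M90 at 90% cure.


M90 = ML + 0.9 * (MH - ML)
M90 = 6.0 + 0.9 * (28.9 - 6.0)
M90 = 6.0 + 0.9 * 22.9
M90 = 26.61 dN.m

26.61 dN.m


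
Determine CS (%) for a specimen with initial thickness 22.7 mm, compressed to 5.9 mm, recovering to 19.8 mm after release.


CS = (t0 - recovered) / (t0 - ts) * 100
= (22.7 - 19.8) / (22.7 - 5.9) * 100
= 2.9 / 16.8 * 100
= 17.3%

17.3%


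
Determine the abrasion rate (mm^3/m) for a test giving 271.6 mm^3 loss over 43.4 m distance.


Rate = volume_loss / distance
= 271.6 / 43.4
= 6.258 mm^3/m

6.258 mm^3/m


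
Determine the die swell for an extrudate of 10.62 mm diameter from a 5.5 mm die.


Die swell ratio = D_extrudate / D_die
= 10.62 / 5.5
= 1.931

Die swell = 1.931


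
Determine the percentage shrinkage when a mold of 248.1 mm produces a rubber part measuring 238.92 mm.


Shrinkage = (mold - part) / mold * 100
= (248.1 - 238.92) / 248.1 * 100
= 9.18 / 248.1 * 100
= 3.7%

3.7%


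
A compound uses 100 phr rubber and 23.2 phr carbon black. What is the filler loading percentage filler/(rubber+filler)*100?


Filler % = filler / (rubber + filler) * 100
= 23.2 / (100 + 23.2) * 100
= 23.2 / 123.2 * 100
= 18.83%

18.83%


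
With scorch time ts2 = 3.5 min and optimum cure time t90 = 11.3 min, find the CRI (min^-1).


CRI = 100 / (t90 - ts2)
= 100 / (11.3 - 3.5)
= 100 / 7.8
= 12.82 min^-1

12.82 min^-1


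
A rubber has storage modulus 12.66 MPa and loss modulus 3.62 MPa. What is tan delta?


tan delta = E'' / E'
= 3.62 / 12.66
= 0.2859

tan delta = 0.2859


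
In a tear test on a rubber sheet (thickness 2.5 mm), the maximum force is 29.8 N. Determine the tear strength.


Tear strength = force / thickness
= 29.8 / 2.5
= 11.92 N/mm

11.92 N/mm


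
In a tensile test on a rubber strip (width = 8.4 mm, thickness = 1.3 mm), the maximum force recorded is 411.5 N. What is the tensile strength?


Area = width * thickness = 8.4 * 1.3 = 10.92 mm^2
TS = force / area = 411.5 / 10.92 = 37.68 MPa

37.68 MPa


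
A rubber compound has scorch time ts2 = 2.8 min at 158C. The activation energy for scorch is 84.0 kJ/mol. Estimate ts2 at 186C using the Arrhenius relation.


Convert temperatures: T1 = 158 + 273.15 = 431.15 K, T2 = 186 + 273.15 = 459.15 K
ts2_new = 2.8 * exp(84000 / 8.314 * (1/459.15 - 1/431.15))
1/T2 - 1/T1 = -1.4144e-04
ts2_new = 0.67 min

0.67 min


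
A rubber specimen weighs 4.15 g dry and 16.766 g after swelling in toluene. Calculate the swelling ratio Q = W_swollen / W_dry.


Q = W_swollen / W_dry
Q = 16.766 / 4.15
Q = 4.04

Q = 4.04


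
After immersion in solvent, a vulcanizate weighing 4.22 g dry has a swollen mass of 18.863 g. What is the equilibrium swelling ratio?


Q = W_swollen / W_dry
Q = 18.863 / 4.22
Q = 4.47

Q = 4.47


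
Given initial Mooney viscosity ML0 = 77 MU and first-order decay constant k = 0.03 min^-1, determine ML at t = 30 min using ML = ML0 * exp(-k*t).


ML = ML0 * exp(-k * t)
ML = 77 * exp(-0.03 * 30)
ML = 77 * 0.4066
ML = 31.31 MU

31.31 MU


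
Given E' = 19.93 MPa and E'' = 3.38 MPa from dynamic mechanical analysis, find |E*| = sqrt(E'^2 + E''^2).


|E*| = sqrt(E'^2 + E''^2)
= sqrt(19.93^2 + 3.38^2)
= sqrt(397.2049 + 11.4244)
= 20.215 MPa

20.215 MPa


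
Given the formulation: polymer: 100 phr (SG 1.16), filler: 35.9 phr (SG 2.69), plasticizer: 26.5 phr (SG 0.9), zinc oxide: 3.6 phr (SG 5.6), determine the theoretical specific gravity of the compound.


Sum of weights = 166.0
Volume contributions:
  polymer: 100/1.16 = 86.2069
  filler: 35.9/2.69 = 13.3457
  plasticizer: 26.5/0.9 = 29.4444
  zinc oxide: 3.6/5.6 = 0.6429
Sum of volumes = 129.6399
SG = 166.0 / 129.6399 = 1.28

SG = 1.28


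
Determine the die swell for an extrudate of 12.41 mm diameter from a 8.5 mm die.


Die swell ratio = D_extrudate / D_die
= 12.41 / 8.5
= 1.46

Die swell = 1.46


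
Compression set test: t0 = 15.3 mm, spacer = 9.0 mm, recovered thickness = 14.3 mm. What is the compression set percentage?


CS = (t0 - recovered) / (t0 - ts) * 100
= (15.3 - 14.3) / (15.3 - 9.0) * 100
= 1.0 / 6.3 * 100
= 15.9%

15.9%


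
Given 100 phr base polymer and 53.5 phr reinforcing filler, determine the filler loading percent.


Filler % = filler / (rubber + filler) * 100
= 53.5 / (100 + 53.5) * 100
= 53.5 / 153.5 * 100
= 34.85%

34.85%


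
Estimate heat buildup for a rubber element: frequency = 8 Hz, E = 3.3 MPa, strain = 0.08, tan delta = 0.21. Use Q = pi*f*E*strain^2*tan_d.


Q = pi * f * E * strain^2 * tan_d
= pi * 8 * 3.3 * 0.08^2 * 0.21
= pi * 8 * 3.3 * 0.0064 * 0.21
= 0.1115

Q = 0.1115


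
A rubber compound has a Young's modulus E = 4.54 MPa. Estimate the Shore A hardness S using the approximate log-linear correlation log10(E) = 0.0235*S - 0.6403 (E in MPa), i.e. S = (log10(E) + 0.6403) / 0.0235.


log10(E) = 0.0235*S - 0.6403  =>  S = (log10(E) + 0.6403) / 0.0235
log10(4.54) = 0.657056
S = (0.657056 + 0.6403) / 0.0235 = 1.297356 / 0.0235
S = 55.2

Shore A = 55.2


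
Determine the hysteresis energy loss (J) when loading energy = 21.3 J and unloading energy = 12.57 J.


Hysteresis loss = loading - unloading
= 21.3 - 12.57
= 8.73 J

8.73 J


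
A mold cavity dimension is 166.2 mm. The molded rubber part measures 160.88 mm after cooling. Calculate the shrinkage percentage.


Shrinkage = (mold - part) / mold * 100
= (166.2 - 160.88) / 166.2 * 100
= 5.32 / 166.2 * 100
= 3.2%

3.2%


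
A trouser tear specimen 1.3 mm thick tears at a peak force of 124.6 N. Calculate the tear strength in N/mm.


Tear strength = force / thickness
= 124.6 / 1.3
= 95.85 N/mm

95.85 N/mm


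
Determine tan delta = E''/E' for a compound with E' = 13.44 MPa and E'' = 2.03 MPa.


tan delta = E'' / E'
= 2.03 / 13.44
= 0.151

tan delta = 0.151


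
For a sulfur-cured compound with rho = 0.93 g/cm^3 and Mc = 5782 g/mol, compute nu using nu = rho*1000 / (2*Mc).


nu = rho * 1000 / (2 * Mc)
nu = 0.93 * 1000 / (2 * 5782)
nu = 930.0 / 11564
nu = 0.0804 mol/L

0.0804 mol/L


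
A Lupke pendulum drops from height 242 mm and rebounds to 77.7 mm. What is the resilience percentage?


Resilience = h_rebound / h_drop * 100
= 77.7 / 242 * 100
= 32.1%

32.1%


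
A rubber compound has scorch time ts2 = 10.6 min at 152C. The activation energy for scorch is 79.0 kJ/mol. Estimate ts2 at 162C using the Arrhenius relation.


Convert temperatures: T1 = 152 + 273.15 = 425.15 K, T2 = 162 + 273.15 = 435.15 K
ts2_new = 10.6 * exp(79000 / 8.314 * (1/435.15 - 1/425.15))
1/T2 - 1/T1 = -5.4053e-05
ts2_new = 6.34 min

6.34 min


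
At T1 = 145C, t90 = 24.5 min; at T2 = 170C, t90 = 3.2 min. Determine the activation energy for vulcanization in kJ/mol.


T1 = 418.15 K, T2 = 443.15 K
1/T1 - 1/T2 = 1.3491e-04
ln(t1/t2) = ln(24.5/3.2) = 2.0355
Ea = 8.314 * 2.0355 / 1.3491e-04 = 125437.8878 J/mol
Ea = 125.44 kJ/mol

125.44 kJ/mol


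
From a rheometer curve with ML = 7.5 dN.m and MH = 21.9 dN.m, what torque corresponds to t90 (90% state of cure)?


M90 = ML + 0.9 * (MH - ML)
M90 = 7.5 + 0.9 * (21.9 - 7.5)
M90 = 7.5 + 0.9 * 14.4
M90 = 20.46 dN.m

20.46 dN.m


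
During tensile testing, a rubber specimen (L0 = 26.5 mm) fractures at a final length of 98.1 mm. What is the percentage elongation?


Elongation = (Lf - L0) / L0 * 100
= (98.1 - 26.5) / 26.5 * 100
= 71.6 / 26.5 * 100
= 270.2%

270.2%


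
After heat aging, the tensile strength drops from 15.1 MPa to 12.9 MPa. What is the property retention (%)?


Retention = aged / original * 100
= 12.9 / 15.1 * 100
= 85.4%

85.4%


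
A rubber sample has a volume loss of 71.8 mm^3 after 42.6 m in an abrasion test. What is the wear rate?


Rate = volume_loss / distance
= 71.8 / 42.6
= 1.685 mm^3/m

1.685 mm^3/m


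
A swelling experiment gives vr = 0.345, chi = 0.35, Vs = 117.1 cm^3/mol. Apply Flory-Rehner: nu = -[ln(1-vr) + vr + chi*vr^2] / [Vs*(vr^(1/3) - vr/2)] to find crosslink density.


ln(1 - vr) = ln(1 - 0.345) = -0.4231
Numerator = -((-0.4231) + 0.345 + 0.35 * 0.345^2) = 0.0365
Denominator = 117.1 * (0.345^(1/3) - 0.345/2) = 61.9293
nu = 0.0365 / 61.9293 = 5.8876e-04 mol/cm^3

5.8876e-04 mol/cm^3


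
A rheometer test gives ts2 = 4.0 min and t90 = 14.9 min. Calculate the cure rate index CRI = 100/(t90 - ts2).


CRI = 100 / (t90 - ts2)
= 100 / (14.9 - 4.0)
= 100 / 10.9
= 9.17 min^-1

9.17 min^-1


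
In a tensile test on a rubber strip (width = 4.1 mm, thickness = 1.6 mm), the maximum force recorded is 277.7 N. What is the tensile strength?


Area = width * thickness = 4.1 * 1.6 = 6.56 mm^2
TS = force / area = 277.7 / 6.56 = 42.33 MPa

42.33 MPa


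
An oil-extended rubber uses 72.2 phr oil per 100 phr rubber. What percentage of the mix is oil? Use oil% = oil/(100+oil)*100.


Oil % = oil / (100 + oil) * 100
= 72.2 / (100 + 72.2) * 100
= 72.2 / 172.2 * 100
= 41.93%

41.93%


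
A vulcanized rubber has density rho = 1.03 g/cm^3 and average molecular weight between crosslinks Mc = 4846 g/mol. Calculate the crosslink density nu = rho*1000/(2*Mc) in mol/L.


nu = rho * 1000 / (2 * Mc)
nu = 1.03 * 1000 / (2 * 4846)
nu = 1030.0 / 9692
nu = 0.1063 mol/L

0.1063 mol/L


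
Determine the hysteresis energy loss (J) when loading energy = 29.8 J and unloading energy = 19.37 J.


Hysteresis loss = loading - unloading
= 29.8 - 19.37
= 10.43 J

10.43 J


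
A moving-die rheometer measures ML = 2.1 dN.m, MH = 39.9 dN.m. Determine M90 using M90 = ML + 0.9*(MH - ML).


M90 = ML + 0.9 * (MH - ML)
M90 = 2.1 + 0.9 * (39.9 - 2.1)
M90 = 2.1 + 0.9 * 37.8
M90 = 36.12 dN.m

36.12 dN.m


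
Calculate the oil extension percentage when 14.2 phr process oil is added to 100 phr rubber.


Oil % = oil / (100 + oil) * 100
= 14.2 / (100 + 14.2) * 100
= 14.2 / 114.2 * 100
= 12.43%

12.43%


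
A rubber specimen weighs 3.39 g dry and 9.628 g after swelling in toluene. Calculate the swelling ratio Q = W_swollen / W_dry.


Q = W_swollen / W_dry
Q = 9.628 / 3.39
Q = 2.84

Q = 2.84


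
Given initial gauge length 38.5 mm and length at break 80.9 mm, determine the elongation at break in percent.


Elongation = (Lf - L0) / L0 * 100
= (80.9 - 38.5) / 38.5 * 100
= 42.4 / 38.5 * 100
= 110.1%

110.1%


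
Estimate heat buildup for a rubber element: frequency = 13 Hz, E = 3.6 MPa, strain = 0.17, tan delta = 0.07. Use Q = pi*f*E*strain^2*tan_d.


Q = pi * f * E * strain^2 * tan_d
= pi * 13 * 3.6 * 0.17^2 * 0.07
= pi * 13 * 3.6 * 0.0289 * 0.07
= 0.2974

Q = 0.2974


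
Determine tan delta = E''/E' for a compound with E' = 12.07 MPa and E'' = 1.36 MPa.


tan delta = E'' / E'
= 1.36 / 12.07
= 0.1127

tan delta = 0.1127


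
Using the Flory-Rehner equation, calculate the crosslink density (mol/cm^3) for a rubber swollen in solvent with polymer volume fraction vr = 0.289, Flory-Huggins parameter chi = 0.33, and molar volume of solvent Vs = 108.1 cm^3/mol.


ln(1 - vr) = ln(1 - 0.289) = -0.3411
Numerator = -((-0.3411) + 0.289 + 0.33 * 0.289^2) = 0.0245
Denominator = 108.1 * (0.289^(1/3) - 0.289/2) = 55.8497
nu = 0.0245 / 55.8497 = 4.3905e-04 mol/cm^3

4.3905e-04 mol/cm^3


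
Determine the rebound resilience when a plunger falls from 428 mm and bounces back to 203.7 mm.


Resilience = h_rebound / h_drop * 100
= 203.7 / 428 * 100
= 47.6%

47.6%


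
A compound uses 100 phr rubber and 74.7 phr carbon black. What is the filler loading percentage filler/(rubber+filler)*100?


Filler % = filler / (rubber + filler) * 100
= 74.7 / (100 + 74.7) * 100
= 74.7 / 174.7 * 100
= 42.76%

42.76%


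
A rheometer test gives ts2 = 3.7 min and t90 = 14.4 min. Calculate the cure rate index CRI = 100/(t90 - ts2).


CRI = 100 / (t90 - ts2)
= 100 / (14.4 - 3.7)
= 100 / 10.7
= 9.35 min^-1

9.35 min^-1


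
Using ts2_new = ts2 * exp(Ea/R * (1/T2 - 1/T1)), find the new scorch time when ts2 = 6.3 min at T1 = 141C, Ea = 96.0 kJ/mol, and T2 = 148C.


Convert temperatures: T1 = 141 + 273.15 = 414.15 K, T2 = 148 + 273.15 = 421.15 K
ts2_new = 6.3 * exp(96000 / 8.314 * (1/421.15 - 1/414.15))
1/T2 - 1/T1 = -4.0133e-05
ts2_new = 3.96 min

3.96 min


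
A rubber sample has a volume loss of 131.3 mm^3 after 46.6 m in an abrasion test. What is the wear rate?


Rate = volume_loss / distance
= 131.3 / 46.6
= 2.818 mm^3/m

2.818 mm^3/m


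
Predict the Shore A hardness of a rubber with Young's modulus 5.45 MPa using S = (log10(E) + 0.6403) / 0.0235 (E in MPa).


log10(E) = 0.0235*S - 0.6403  =>  S = (log10(E) + 0.6403) / 0.0235
log10(5.45) = 0.736397
S = (0.736397 + 0.6403) / 0.0235 = 1.376697 / 0.0235
S = 58.6

Shore A = 58.6


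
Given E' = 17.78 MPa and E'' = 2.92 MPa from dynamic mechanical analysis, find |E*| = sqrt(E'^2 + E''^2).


|E*| = sqrt(E'^2 + E''^2)
= sqrt(17.78^2 + 2.92^2)
= sqrt(316.1284 + 8.5264)
= 18.018 MPa

18.018 MPa


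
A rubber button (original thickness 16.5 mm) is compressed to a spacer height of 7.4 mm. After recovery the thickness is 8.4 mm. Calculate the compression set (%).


CS = (t0 - recovered) / (t0 - ts) * 100
= (16.5 - 8.4) / (16.5 - 7.4) * 100
= 8.1 / 9.1 * 100
= 89.0%

89.0%


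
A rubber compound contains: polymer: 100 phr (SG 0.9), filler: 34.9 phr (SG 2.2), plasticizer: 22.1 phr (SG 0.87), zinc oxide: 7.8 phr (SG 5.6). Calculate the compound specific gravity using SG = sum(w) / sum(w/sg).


Sum of weights = 164.8
Volume contributions:
  polymer: 100/0.9 = 111.1111
  filler: 34.9/2.2 = 15.8636
  plasticizer: 22.1/0.87 = 25.4023
  zinc oxide: 7.8/5.6 = 1.3929
Sum of volumes = 153.7699
SG = 164.8 / 153.7699 = 1.072

SG = 1.072


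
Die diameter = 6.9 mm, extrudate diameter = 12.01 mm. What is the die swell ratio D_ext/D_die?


Die swell ratio = D_extrudate / D_die
= 12.01 / 6.9
= 1.741

Die swell = 1.741


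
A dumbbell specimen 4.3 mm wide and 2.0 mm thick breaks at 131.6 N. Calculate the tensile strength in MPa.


Area = width * thickness = 4.3 * 2.0 = 8.6 mm^2
TS = force / area = 131.6 / 8.6 = 15.3 MPa

15.3 MPa


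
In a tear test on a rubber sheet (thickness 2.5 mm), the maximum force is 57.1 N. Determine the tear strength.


Tear strength = force / thickness
= 57.1 / 2.5
= 22.84 N/mm

22.84 N/mm


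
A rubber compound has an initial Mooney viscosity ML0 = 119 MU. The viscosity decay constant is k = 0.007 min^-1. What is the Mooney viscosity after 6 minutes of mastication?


ML = ML0 * exp(-k * t)
ML = 119 * exp(-0.007 * 6)
ML = 119 * 0.9589
ML = 114.11 MU

114.11 MU


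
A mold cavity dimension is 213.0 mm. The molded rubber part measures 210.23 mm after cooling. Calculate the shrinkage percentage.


Shrinkage = (mold - part) / mold * 100
= (213.0 - 210.23) / 213.0 * 100
= 2.77 / 213.0 * 100
= 1.3%

1.3%


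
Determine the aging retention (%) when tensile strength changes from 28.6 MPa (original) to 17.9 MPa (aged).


Retention = aged / original * 100
= 17.9 / 28.6 * 100
= 62.6%

62.6%


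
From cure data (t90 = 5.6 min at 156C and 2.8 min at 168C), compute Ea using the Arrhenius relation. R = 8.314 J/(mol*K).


T1 = 429.15 K, T2 = 441.15 K
1/T1 - 1/T2 = 6.3385e-05
ln(t1/t2) = ln(5.6/2.8) = 0.6931
Ea = 8.314 * 0.6931 / 6.3385e-05 = 90917.9502 J/mol
Ea = 90.92 kJ/mol

90.92 kJ/mol


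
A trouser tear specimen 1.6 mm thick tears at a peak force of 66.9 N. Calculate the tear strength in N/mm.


Tear strength = force / thickness
= 66.9 / 1.6
= 41.81 N/mm

41.81 N/mm


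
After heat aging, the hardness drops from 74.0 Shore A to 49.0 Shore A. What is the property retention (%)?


Retention = aged / original * 100
= 49.0 / 74.0 * 100
= 66.2%

66.2%


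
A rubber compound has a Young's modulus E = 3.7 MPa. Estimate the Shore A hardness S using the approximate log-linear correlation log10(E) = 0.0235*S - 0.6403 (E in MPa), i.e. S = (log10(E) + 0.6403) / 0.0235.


log10(E) = 0.0235*S - 0.6403  =>  S = (log10(E) + 0.6403) / 0.0235
log10(3.7) = 0.568202
S = (0.568202 + 0.6403) / 0.0235 = 1.208502 / 0.0235
S = 51.4

Shore A = 51.4


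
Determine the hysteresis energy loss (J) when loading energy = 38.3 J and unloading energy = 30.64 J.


Hysteresis loss = loading - unloading
= 38.3 - 30.64
= 7.66 J

7.66 J


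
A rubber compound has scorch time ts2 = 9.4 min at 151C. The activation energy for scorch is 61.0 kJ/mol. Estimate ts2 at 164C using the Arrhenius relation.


Convert temperatures: T1 = 151 + 273.15 = 424.15 K, T2 = 164 + 273.15 = 437.15 K
ts2_new = 9.4 * exp(61000 / 8.314 * (1/437.15 - 1/424.15))
1/T2 - 1/T1 = -7.0112e-05
ts2_new = 5.62 min

5.62 min


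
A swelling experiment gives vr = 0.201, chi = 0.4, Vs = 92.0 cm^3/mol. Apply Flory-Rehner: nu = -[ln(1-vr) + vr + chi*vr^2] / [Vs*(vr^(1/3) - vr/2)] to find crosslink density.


ln(1 - vr) = ln(1 - 0.201) = -0.2244
Numerator = -((-0.2244) + 0.201 + 0.4 * 0.201^2) = 0.0072
Denominator = 92.0 * (0.201^(1/3) - 0.201/2) = 44.6454
nu = 0.0072 / 44.6454 = 1.6203e-04 mol/cm^3

1.6203e-04 mol/cm^3


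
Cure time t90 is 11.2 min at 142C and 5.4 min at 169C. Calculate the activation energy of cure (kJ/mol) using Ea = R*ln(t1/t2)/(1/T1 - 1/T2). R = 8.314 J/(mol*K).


T1 = 415.15 K, T2 = 442.15 K
1/T1 - 1/T2 = 1.4709e-04
ln(t1/t2) = ln(11.2/5.4) = 0.7295
Ea = 8.314 * 0.7295 / 1.4709e-04 = 41233.9604 J/mol
Ea = 41.23 kJ/mol

41.23 kJ/mol


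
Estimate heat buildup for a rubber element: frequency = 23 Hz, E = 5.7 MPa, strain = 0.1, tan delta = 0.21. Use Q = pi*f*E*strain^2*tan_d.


Q = pi * f * E * strain^2 * tan_d
= pi * 23 * 5.7 * 0.1^2 * 0.21
= pi * 23 * 5.7 * 0.0100 * 0.21
= 0.8649

Q = 0.8649


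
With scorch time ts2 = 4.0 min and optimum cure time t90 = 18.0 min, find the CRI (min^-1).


CRI = 100 / (t90 - ts2)
= 100 / (18.0 - 4.0)
= 100 / 14.0
= 7.14 min^-1

7.14 min^-1


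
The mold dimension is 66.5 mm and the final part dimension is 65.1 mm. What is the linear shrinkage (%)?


Shrinkage = (mold - part) / mold * 100
= (66.5 - 65.1) / 66.5 * 100
= 1.4 / 66.5 * 100
= 2.11%

2.11%


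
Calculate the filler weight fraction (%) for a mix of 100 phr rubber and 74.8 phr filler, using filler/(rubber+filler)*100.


Filler % = filler / (rubber + filler) * 100
= 74.8 / (100 + 74.8) * 100
= 74.8 / 174.8 * 100
= 42.79%

42.79%


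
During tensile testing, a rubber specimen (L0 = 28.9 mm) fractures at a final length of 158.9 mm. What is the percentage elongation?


Elongation = (Lf - L0) / L0 * 100
= (158.9 - 28.9) / 28.9 * 100
= 130.0 / 28.9 * 100
= 449.8%

449.8%


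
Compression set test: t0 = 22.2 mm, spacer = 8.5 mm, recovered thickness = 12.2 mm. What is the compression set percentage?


CS = (t0 - recovered) / (t0 - ts) * 100
= (22.2 - 12.2) / (22.2 - 8.5) * 100
= 10.0 / 13.7 * 100
= 73.0%

73.0%


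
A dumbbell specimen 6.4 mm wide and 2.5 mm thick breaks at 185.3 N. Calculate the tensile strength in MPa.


Area = width * thickness = 6.4 * 2.5 = 16.0 mm^2
TS = force / area = 185.3 / 16.0 = 11.58 MPa

11.58 MPa


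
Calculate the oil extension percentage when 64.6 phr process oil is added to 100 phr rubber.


Oil % = oil / (100 + oil) * 100
= 64.6 / (100 + 64.6) * 100
= 64.6 / 164.6 * 100
= 39.25%

39.25%


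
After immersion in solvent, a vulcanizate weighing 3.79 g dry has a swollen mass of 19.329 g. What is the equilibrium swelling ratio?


Q = W_swollen / W_dry
Q = 19.329 / 3.79
Q = 5.1

Q = 5.1


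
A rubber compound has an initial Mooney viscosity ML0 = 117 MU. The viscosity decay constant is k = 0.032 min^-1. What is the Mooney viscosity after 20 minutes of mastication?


ML = ML0 * exp(-k * t)
ML = 117 * exp(-0.032 * 20)
ML = 117 * 0.5273
ML = 61.69 MU

61.69 MU


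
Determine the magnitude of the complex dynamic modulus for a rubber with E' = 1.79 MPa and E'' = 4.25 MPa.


|E*| = sqrt(E'^2 + E''^2)
= sqrt(1.79^2 + 4.25^2)
= sqrt(3.2041 + 18.0625)
= 4.612 MPa

4.612 MPa


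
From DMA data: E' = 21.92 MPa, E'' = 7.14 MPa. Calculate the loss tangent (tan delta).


tan delta = E'' / E'
= 7.14 / 21.92
= 0.3257

tan delta = 0.3257


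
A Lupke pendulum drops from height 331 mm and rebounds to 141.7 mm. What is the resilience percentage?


Resilience = h_rebound / h_drop * 100
= 141.7 / 331 * 100
= 42.8%

42.8%


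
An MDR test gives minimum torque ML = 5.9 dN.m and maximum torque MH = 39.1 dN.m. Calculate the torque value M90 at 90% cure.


M90 = ML + 0.9 * (MH - ML)
M90 = 5.9 + 0.9 * (39.1 - 5.9)
M90 = 5.9 + 0.9 * 33.2
M90 = 35.78 dN.m

35.78 dN.m
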